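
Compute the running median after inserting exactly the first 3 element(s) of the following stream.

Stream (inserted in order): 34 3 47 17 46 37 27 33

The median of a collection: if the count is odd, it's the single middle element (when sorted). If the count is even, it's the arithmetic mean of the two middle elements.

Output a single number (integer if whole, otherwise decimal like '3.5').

Answer: 34

Derivation:
Step 1: insert 34 -> lo=[34] (size 1, max 34) hi=[] (size 0) -> median=34
Step 2: insert 3 -> lo=[3] (size 1, max 3) hi=[34] (size 1, min 34) -> median=18.5
Step 3: insert 47 -> lo=[3, 34] (size 2, max 34) hi=[47] (size 1, min 47) -> median=34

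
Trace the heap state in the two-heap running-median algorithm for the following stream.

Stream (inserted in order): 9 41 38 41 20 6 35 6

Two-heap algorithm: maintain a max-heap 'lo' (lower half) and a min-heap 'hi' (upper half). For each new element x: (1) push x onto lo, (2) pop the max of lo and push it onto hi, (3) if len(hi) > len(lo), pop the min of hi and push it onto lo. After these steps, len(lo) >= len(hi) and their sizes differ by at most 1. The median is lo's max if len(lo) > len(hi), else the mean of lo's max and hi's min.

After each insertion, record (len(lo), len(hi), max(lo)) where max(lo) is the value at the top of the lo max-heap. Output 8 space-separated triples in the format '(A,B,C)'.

Answer: (1,0,9) (1,1,9) (2,1,38) (2,2,38) (3,2,38) (3,3,20) (4,3,35) (4,4,20)

Derivation:
Step 1: insert 9 -> lo=[9] hi=[] -> (len(lo)=1, len(hi)=0, max(lo)=9)
Step 2: insert 41 -> lo=[9] hi=[41] -> (len(lo)=1, len(hi)=1, max(lo)=9)
Step 3: insert 38 -> lo=[9, 38] hi=[41] -> (len(lo)=2, len(hi)=1, max(lo)=38)
Step 4: insert 41 -> lo=[9, 38] hi=[41, 41] -> (len(lo)=2, len(hi)=2, max(lo)=38)
Step 5: insert 20 -> lo=[9, 20, 38] hi=[41, 41] -> (len(lo)=3, len(hi)=2, max(lo)=38)
Step 6: insert 6 -> lo=[6, 9, 20] hi=[38, 41, 41] -> (len(lo)=3, len(hi)=3, max(lo)=20)
Step 7: insert 35 -> lo=[6, 9, 20, 35] hi=[38, 41, 41] -> (len(lo)=4, len(hi)=3, max(lo)=35)
Step 8: insert 6 -> lo=[6, 6, 9, 20] hi=[35, 38, 41, 41] -> (len(lo)=4, len(hi)=4, max(lo)=20)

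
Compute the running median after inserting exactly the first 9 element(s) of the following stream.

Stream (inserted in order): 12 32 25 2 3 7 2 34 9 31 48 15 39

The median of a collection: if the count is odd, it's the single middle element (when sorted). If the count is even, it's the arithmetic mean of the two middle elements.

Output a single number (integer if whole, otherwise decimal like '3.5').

Step 1: insert 12 -> lo=[12] (size 1, max 12) hi=[] (size 0) -> median=12
Step 2: insert 32 -> lo=[12] (size 1, max 12) hi=[32] (size 1, min 32) -> median=22
Step 3: insert 25 -> lo=[12, 25] (size 2, max 25) hi=[32] (size 1, min 32) -> median=25
Step 4: insert 2 -> lo=[2, 12] (size 2, max 12) hi=[25, 32] (size 2, min 25) -> median=18.5
Step 5: insert 3 -> lo=[2, 3, 12] (size 3, max 12) hi=[25, 32] (size 2, min 25) -> median=12
Step 6: insert 7 -> lo=[2, 3, 7] (size 3, max 7) hi=[12, 25, 32] (size 3, min 12) -> median=9.5
Step 7: insert 2 -> lo=[2, 2, 3, 7] (size 4, max 7) hi=[12, 25, 32] (size 3, min 12) -> median=7
Step 8: insert 34 -> lo=[2, 2, 3, 7] (size 4, max 7) hi=[12, 25, 32, 34] (size 4, min 12) -> median=9.5
Step 9: insert 9 -> lo=[2, 2, 3, 7, 9] (size 5, max 9) hi=[12, 25, 32, 34] (size 4, min 12) -> median=9

Answer: 9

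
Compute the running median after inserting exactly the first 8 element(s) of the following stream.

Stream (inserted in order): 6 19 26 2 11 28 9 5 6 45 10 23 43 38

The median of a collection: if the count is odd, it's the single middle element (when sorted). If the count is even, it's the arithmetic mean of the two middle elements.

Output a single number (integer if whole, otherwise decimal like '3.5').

Answer: 10

Derivation:
Step 1: insert 6 -> lo=[6] (size 1, max 6) hi=[] (size 0) -> median=6
Step 2: insert 19 -> lo=[6] (size 1, max 6) hi=[19] (size 1, min 19) -> median=12.5
Step 3: insert 26 -> lo=[6, 19] (size 2, max 19) hi=[26] (size 1, min 26) -> median=19
Step 4: insert 2 -> lo=[2, 6] (size 2, max 6) hi=[19, 26] (size 2, min 19) -> median=12.5
Step 5: insert 11 -> lo=[2, 6, 11] (size 3, max 11) hi=[19, 26] (size 2, min 19) -> median=11
Step 6: insert 28 -> lo=[2, 6, 11] (size 3, max 11) hi=[19, 26, 28] (size 3, min 19) -> median=15
Step 7: insert 9 -> lo=[2, 6, 9, 11] (size 4, max 11) hi=[19, 26, 28] (size 3, min 19) -> median=11
Step 8: insert 5 -> lo=[2, 5, 6, 9] (size 4, max 9) hi=[11, 19, 26, 28] (size 4, min 11) -> median=10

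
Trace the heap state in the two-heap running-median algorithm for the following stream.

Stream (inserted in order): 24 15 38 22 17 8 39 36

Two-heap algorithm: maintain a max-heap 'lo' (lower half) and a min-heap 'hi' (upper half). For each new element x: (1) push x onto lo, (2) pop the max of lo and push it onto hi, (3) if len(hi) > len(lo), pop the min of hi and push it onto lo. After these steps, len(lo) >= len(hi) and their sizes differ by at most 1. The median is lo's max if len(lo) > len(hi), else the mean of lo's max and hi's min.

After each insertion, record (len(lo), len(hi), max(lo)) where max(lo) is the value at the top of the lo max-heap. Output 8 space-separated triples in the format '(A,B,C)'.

Step 1: insert 24 -> lo=[24] hi=[] -> (len(lo)=1, len(hi)=0, max(lo)=24)
Step 2: insert 15 -> lo=[15] hi=[24] -> (len(lo)=1, len(hi)=1, max(lo)=15)
Step 3: insert 38 -> lo=[15, 24] hi=[38] -> (len(lo)=2, len(hi)=1, max(lo)=24)
Step 4: insert 22 -> lo=[15, 22] hi=[24, 38] -> (len(lo)=2, len(hi)=2, max(lo)=22)
Step 5: insert 17 -> lo=[15, 17, 22] hi=[24, 38] -> (len(lo)=3, len(hi)=2, max(lo)=22)
Step 6: insert 8 -> lo=[8, 15, 17] hi=[22, 24, 38] -> (len(lo)=3, len(hi)=3, max(lo)=17)
Step 7: insert 39 -> lo=[8, 15, 17, 22] hi=[24, 38, 39] -> (len(lo)=4, len(hi)=3, max(lo)=22)
Step 8: insert 36 -> lo=[8, 15, 17, 22] hi=[24, 36, 38, 39] -> (len(lo)=4, len(hi)=4, max(lo)=22)

Answer: (1,0,24) (1,1,15) (2,1,24) (2,2,22) (3,2,22) (3,3,17) (4,3,22) (4,4,22)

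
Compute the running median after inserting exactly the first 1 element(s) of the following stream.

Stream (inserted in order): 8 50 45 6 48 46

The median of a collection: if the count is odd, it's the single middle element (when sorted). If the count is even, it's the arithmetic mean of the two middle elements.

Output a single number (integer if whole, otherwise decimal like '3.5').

Answer: 8

Derivation:
Step 1: insert 8 -> lo=[8] (size 1, max 8) hi=[] (size 0) -> median=8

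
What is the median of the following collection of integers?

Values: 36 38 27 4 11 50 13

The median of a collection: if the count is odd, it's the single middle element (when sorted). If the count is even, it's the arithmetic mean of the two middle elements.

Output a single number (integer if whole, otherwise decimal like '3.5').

Answer: 27

Derivation:
Step 1: insert 36 -> lo=[36] (size 1, max 36) hi=[] (size 0) -> median=36
Step 2: insert 38 -> lo=[36] (size 1, max 36) hi=[38] (size 1, min 38) -> median=37
Step 3: insert 27 -> lo=[27, 36] (size 2, max 36) hi=[38] (size 1, min 38) -> median=36
Step 4: insert 4 -> lo=[4, 27] (size 2, max 27) hi=[36, 38] (size 2, min 36) -> median=31.5
Step 5: insert 11 -> lo=[4, 11, 27] (size 3, max 27) hi=[36, 38] (size 2, min 36) -> median=27
Step 6: insert 50 -> lo=[4, 11, 27] (size 3, max 27) hi=[36, 38, 50] (size 3, min 36) -> median=31.5
Step 7: insert 13 -> lo=[4, 11, 13, 27] (size 4, max 27) hi=[36, 38, 50] (size 3, min 36) -> median=27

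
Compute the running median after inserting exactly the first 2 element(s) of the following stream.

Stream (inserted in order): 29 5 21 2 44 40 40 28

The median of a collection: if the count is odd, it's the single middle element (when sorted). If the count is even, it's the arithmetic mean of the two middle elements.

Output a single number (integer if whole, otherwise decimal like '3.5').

Step 1: insert 29 -> lo=[29] (size 1, max 29) hi=[] (size 0) -> median=29
Step 2: insert 5 -> lo=[5] (size 1, max 5) hi=[29] (size 1, min 29) -> median=17

Answer: 17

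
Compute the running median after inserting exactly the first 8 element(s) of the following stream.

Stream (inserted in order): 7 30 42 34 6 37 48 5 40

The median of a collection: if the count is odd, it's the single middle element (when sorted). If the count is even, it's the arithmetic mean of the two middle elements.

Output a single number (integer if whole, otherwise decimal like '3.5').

Answer: 32

Derivation:
Step 1: insert 7 -> lo=[7] (size 1, max 7) hi=[] (size 0) -> median=7
Step 2: insert 30 -> lo=[7] (size 1, max 7) hi=[30] (size 1, min 30) -> median=18.5
Step 3: insert 42 -> lo=[7, 30] (size 2, max 30) hi=[42] (size 1, min 42) -> median=30
Step 4: insert 34 -> lo=[7, 30] (size 2, max 30) hi=[34, 42] (size 2, min 34) -> median=32
Step 5: insert 6 -> lo=[6, 7, 30] (size 3, max 30) hi=[34, 42] (size 2, min 34) -> median=30
Step 6: insert 37 -> lo=[6, 7, 30] (size 3, max 30) hi=[34, 37, 42] (size 3, min 34) -> median=32
Step 7: insert 48 -> lo=[6, 7, 30, 34] (size 4, max 34) hi=[37, 42, 48] (size 3, min 37) -> median=34
Step 8: insert 5 -> lo=[5, 6, 7, 30] (size 4, max 30) hi=[34, 37, 42, 48] (size 4, min 34) -> median=32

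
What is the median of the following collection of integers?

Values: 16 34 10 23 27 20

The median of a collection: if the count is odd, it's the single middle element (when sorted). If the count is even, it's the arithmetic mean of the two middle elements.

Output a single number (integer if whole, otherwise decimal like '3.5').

Answer: 21.5

Derivation:
Step 1: insert 16 -> lo=[16] (size 1, max 16) hi=[] (size 0) -> median=16
Step 2: insert 34 -> lo=[16] (size 1, max 16) hi=[34] (size 1, min 34) -> median=25
Step 3: insert 10 -> lo=[10, 16] (size 2, max 16) hi=[34] (size 1, min 34) -> median=16
Step 4: insert 23 -> lo=[10, 16] (size 2, max 16) hi=[23, 34] (size 2, min 23) -> median=19.5
Step 5: insert 27 -> lo=[10, 16, 23] (size 3, max 23) hi=[27, 34] (size 2, min 27) -> median=23
Step 6: insert 20 -> lo=[10, 16, 20] (size 3, max 20) hi=[23, 27, 34] (size 3, min 23) -> median=21.5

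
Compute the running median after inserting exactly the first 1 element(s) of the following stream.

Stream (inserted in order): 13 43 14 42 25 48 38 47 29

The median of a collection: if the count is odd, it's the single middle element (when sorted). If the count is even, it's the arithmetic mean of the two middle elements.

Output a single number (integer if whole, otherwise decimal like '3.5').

Answer: 13

Derivation:
Step 1: insert 13 -> lo=[13] (size 1, max 13) hi=[] (size 0) -> median=13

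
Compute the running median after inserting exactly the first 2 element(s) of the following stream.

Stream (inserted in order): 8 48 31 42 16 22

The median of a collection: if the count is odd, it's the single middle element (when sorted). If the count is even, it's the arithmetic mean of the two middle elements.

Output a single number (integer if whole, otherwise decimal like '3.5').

Answer: 28

Derivation:
Step 1: insert 8 -> lo=[8] (size 1, max 8) hi=[] (size 0) -> median=8
Step 2: insert 48 -> lo=[8] (size 1, max 8) hi=[48] (size 1, min 48) -> median=28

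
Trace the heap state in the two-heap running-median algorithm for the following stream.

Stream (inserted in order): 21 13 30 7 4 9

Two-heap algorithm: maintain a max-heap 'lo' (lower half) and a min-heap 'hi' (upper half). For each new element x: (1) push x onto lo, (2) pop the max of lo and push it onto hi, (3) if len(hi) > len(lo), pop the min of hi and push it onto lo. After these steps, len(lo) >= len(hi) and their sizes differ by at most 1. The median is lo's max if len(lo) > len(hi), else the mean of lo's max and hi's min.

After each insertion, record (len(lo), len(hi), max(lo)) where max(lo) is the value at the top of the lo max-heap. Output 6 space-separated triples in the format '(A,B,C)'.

Answer: (1,0,21) (1,1,13) (2,1,21) (2,2,13) (3,2,13) (3,3,9)

Derivation:
Step 1: insert 21 -> lo=[21] hi=[] -> (len(lo)=1, len(hi)=0, max(lo)=21)
Step 2: insert 13 -> lo=[13] hi=[21] -> (len(lo)=1, len(hi)=1, max(lo)=13)
Step 3: insert 30 -> lo=[13, 21] hi=[30] -> (len(lo)=2, len(hi)=1, max(lo)=21)
Step 4: insert 7 -> lo=[7, 13] hi=[21, 30] -> (len(lo)=2, len(hi)=2, max(lo)=13)
Step 5: insert 4 -> lo=[4, 7, 13] hi=[21, 30] -> (len(lo)=3, len(hi)=2, max(lo)=13)
Step 6: insert 9 -> lo=[4, 7, 9] hi=[13, 21, 30] -> (len(lo)=3, len(hi)=3, max(lo)=9)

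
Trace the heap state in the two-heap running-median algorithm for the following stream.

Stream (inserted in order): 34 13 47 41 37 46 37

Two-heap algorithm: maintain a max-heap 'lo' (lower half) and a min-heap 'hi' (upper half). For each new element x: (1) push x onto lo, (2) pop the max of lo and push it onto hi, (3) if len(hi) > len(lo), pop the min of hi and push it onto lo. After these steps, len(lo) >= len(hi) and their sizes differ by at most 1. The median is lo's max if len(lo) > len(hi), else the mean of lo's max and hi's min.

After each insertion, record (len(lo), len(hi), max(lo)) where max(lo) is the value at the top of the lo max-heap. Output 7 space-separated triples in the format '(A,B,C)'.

Step 1: insert 34 -> lo=[34] hi=[] -> (len(lo)=1, len(hi)=0, max(lo)=34)
Step 2: insert 13 -> lo=[13] hi=[34] -> (len(lo)=1, len(hi)=1, max(lo)=13)
Step 3: insert 47 -> lo=[13, 34] hi=[47] -> (len(lo)=2, len(hi)=1, max(lo)=34)
Step 4: insert 41 -> lo=[13, 34] hi=[41, 47] -> (len(lo)=2, len(hi)=2, max(lo)=34)
Step 5: insert 37 -> lo=[13, 34, 37] hi=[41, 47] -> (len(lo)=3, len(hi)=2, max(lo)=37)
Step 6: insert 46 -> lo=[13, 34, 37] hi=[41, 46, 47] -> (len(lo)=3, len(hi)=3, max(lo)=37)
Step 7: insert 37 -> lo=[13, 34, 37, 37] hi=[41, 46, 47] -> (len(lo)=4, len(hi)=3, max(lo)=37)

Answer: (1,0,34) (1,1,13) (2,1,34) (2,2,34) (3,2,37) (3,3,37) (4,3,37)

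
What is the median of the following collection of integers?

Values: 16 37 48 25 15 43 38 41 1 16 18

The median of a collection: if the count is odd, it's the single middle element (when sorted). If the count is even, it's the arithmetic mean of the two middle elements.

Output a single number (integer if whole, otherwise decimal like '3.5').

Answer: 25

Derivation:
Step 1: insert 16 -> lo=[16] (size 1, max 16) hi=[] (size 0) -> median=16
Step 2: insert 37 -> lo=[16] (size 1, max 16) hi=[37] (size 1, min 37) -> median=26.5
Step 3: insert 48 -> lo=[16, 37] (size 2, max 37) hi=[48] (size 1, min 48) -> median=37
Step 4: insert 25 -> lo=[16, 25] (size 2, max 25) hi=[37, 48] (size 2, min 37) -> median=31
Step 5: insert 15 -> lo=[15, 16, 25] (size 3, max 25) hi=[37, 48] (size 2, min 37) -> median=25
Step 6: insert 43 -> lo=[15, 16, 25] (size 3, max 25) hi=[37, 43, 48] (size 3, min 37) -> median=31
Step 7: insert 38 -> lo=[15, 16, 25, 37] (size 4, max 37) hi=[38, 43, 48] (size 3, min 38) -> median=37
Step 8: insert 41 -> lo=[15, 16, 25, 37] (size 4, max 37) hi=[38, 41, 43, 48] (size 4, min 38) -> median=37.5
Step 9: insert 1 -> lo=[1, 15, 16, 25, 37] (size 5, max 37) hi=[38, 41, 43, 48] (size 4, min 38) -> median=37
Step 10: insert 16 -> lo=[1, 15, 16, 16, 25] (size 5, max 25) hi=[37, 38, 41, 43, 48] (size 5, min 37) -> median=31
Step 11: insert 18 -> lo=[1, 15, 16, 16, 18, 25] (size 6, max 25) hi=[37, 38, 41, 43, 48] (size 5, min 37) -> median=25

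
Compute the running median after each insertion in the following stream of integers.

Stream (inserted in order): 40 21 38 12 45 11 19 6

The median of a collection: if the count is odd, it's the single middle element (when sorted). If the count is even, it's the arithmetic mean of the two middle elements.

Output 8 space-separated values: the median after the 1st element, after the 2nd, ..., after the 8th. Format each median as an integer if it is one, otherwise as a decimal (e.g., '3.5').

Answer: 40 30.5 38 29.5 38 29.5 21 20

Derivation:
Step 1: insert 40 -> lo=[40] (size 1, max 40) hi=[] (size 0) -> median=40
Step 2: insert 21 -> lo=[21] (size 1, max 21) hi=[40] (size 1, min 40) -> median=30.5
Step 3: insert 38 -> lo=[21, 38] (size 2, max 38) hi=[40] (size 1, min 40) -> median=38
Step 4: insert 12 -> lo=[12, 21] (size 2, max 21) hi=[38, 40] (size 2, min 38) -> median=29.5
Step 5: insert 45 -> lo=[12, 21, 38] (size 3, max 38) hi=[40, 45] (size 2, min 40) -> median=38
Step 6: insert 11 -> lo=[11, 12, 21] (size 3, max 21) hi=[38, 40, 45] (size 3, min 38) -> median=29.5
Step 7: insert 19 -> lo=[11, 12, 19, 21] (size 4, max 21) hi=[38, 40, 45] (size 3, min 38) -> median=21
Step 8: insert 6 -> lo=[6, 11, 12, 19] (size 4, max 19) hi=[21, 38, 40, 45] (size 4, min 21) -> median=20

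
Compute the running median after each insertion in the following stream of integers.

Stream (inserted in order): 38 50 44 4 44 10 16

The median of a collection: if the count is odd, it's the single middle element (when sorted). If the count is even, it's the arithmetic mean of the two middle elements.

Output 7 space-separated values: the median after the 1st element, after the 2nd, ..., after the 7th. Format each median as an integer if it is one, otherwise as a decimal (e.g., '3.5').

Answer: 38 44 44 41 44 41 38

Derivation:
Step 1: insert 38 -> lo=[38] (size 1, max 38) hi=[] (size 0) -> median=38
Step 2: insert 50 -> lo=[38] (size 1, max 38) hi=[50] (size 1, min 50) -> median=44
Step 3: insert 44 -> lo=[38, 44] (size 2, max 44) hi=[50] (size 1, min 50) -> median=44
Step 4: insert 4 -> lo=[4, 38] (size 2, max 38) hi=[44, 50] (size 2, min 44) -> median=41
Step 5: insert 44 -> lo=[4, 38, 44] (size 3, max 44) hi=[44, 50] (size 2, min 44) -> median=44
Step 6: insert 10 -> lo=[4, 10, 38] (size 3, max 38) hi=[44, 44, 50] (size 3, min 44) -> median=41
Step 7: insert 16 -> lo=[4, 10, 16, 38] (size 4, max 38) hi=[44, 44, 50] (size 3, min 44) -> median=38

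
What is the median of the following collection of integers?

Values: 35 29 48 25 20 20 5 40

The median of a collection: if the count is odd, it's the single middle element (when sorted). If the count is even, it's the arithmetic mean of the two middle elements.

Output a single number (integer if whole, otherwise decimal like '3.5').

Answer: 27

Derivation:
Step 1: insert 35 -> lo=[35] (size 1, max 35) hi=[] (size 0) -> median=35
Step 2: insert 29 -> lo=[29] (size 1, max 29) hi=[35] (size 1, min 35) -> median=32
Step 3: insert 48 -> lo=[29, 35] (size 2, max 35) hi=[48] (size 1, min 48) -> median=35
Step 4: insert 25 -> lo=[25, 29] (size 2, max 29) hi=[35, 48] (size 2, min 35) -> median=32
Step 5: insert 20 -> lo=[20, 25, 29] (size 3, max 29) hi=[35, 48] (size 2, min 35) -> median=29
Step 6: insert 20 -> lo=[20, 20, 25] (size 3, max 25) hi=[29, 35, 48] (size 3, min 29) -> median=27
Step 7: insert 5 -> lo=[5, 20, 20, 25] (size 4, max 25) hi=[29, 35, 48] (size 3, min 29) -> median=25
Step 8: insert 40 -> lo=[5, 20, 20, 25] (size 4, max 25) hi=[29, 35, 40, 48] (size 4, min 29) -> median=27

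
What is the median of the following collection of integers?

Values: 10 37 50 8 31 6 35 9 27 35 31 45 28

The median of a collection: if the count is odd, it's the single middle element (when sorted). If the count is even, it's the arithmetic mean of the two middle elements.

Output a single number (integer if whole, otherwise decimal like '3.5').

Answer: 31

Derivation:
Step 1: insert 10 -> lo=[10] (size 1, max 10) hi=[] (size 0) -> median=10
Step 2: insert 37 -> lo=[10] (size 1, max 10) hi=[37] (size 1, min 37) -> median=23.5
Step 3: insert 50 -> lo=[10, 37] (size 2, max 37) hi=[50] (size 1, min 50) -> median=37
Step 4: insert 8 -> lo=[8, 10] (size 2, max 10) hi=[37, 50] (size 2, min 37) -> median=23.5
Step 5: insert 31 -> lo=[8, 10, 31] (size 3, max 31) hi=[37, 50] (size 2, min 37) -> median=31
Step 6: insert 6 -> lo=[6, 8, 10] (size 3, max 10) hi=[31, 37, 50] (size 3, min 31) -> median=20.5
Step 7: insert 35 -> lo=[6, 8, 10, 31] (size 4, max 31) hi=[35, 37, 50] (size 3, min 35) -> median=31
Step 8: insert 9 -> lo=[6, 8, 9, 10] (size 4, max 10) hi=[31, 35, 37, 50] (size 4, min 31) -> median=20.5
Step 9: insert 27 -> lo=[6, 8, 9, 10, 27] (size 5, max 27) hi=[31, 35, 37, 50] (size 4, min 31) -> median=27
Step 10: insert 35 -> lo=[6, 8, 9, 10, 27] (size 5, max 27) hi=[31, 35, 35, 37, 50] (size 5, min 31) -> median=29
Step 11: insert 31 -> lo=[6, 8, 9, 10, 27, 31] (size 6, max 31) hi=[31, 35, 35, 37, 50] (size 5, min 31) -> median=31
Step 12: insert 45 -> lo=[6, 8, 9, 10, 27, 31] (size 6, max 31) hi=[31, 35, 35, 37, 45, 50] (size 6, min 31) -> median=31
Step 13: insert 28 -> lo=[6, 8, 9, 10, 27, 28, 31] (size 7, max 31) hi=[31, 35, 35, 37, 45, 50] (size 6, min 31) -> median=31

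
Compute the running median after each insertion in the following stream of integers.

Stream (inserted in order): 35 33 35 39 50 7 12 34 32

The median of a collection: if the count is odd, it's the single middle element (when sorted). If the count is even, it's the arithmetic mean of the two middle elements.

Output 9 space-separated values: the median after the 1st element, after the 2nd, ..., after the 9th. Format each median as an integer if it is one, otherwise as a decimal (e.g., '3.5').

Answer: 35 34 35 35 35 35 35 34.5 34

Derivation:
Step 1: insert 35 -> lo=[35] (size 1, max 35) hi=[] (size 0) -> median=35
Step 2: insert 33 -> lo=[33] (size 1, max 33) hi=[35] (size 1, min 35) -> median=34
Step 3: insert 35 -> lo=[33, 35] (size 2, max 35) hi=[35] (size 1, min 35) -> median=35
Step 4: insert 39 -> lo=[33, 35] (size 2, max 35) hi=[35, 39] (size 2, min 35) -> median=35
Step 5: insert 50 -> lo=[33, 35, 35] (size 3, max 35) hi=[39, 50] (size 2, min 39) -> median=35
Step 6: insert 7 -> lo=[7, 33, 35] (size 3, max 35) hi=[35, 39, 50] (size 3, min 35) -> median=35
Step 7: insert 12 -> lo=[7, 12, 33, 35] (size 4, max 35) hi=[35, 39, 50] (size 3, min 35) -> median=35
Step 8: insert 34 -> lo=[7, 12, 33, 34] (size 4, max 34) hi=[35, 35, 39, 50] (size 4, min 35) -> median=34.5
Step 9: insert 32 -> lo=[7, 12, 32, 33, 34] (size 5, max 34) hi=[35, 35, 39, 50] (size 4, min 35) -> median=34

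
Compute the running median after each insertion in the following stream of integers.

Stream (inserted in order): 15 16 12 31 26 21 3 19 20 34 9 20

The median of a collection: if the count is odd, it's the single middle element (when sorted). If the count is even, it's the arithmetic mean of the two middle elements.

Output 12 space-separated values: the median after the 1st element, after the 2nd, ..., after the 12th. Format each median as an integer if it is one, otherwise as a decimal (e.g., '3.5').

Answer: 15 15.5 15 15.5 16 18.5 16 17.5 19 19.5 19 19.5

Derivation:
Step 1: insert 15 -> lo=[15] (size 1, max 15) hi=[] (size 0) -> median=15
Step 2: insert 16 -> lo=[15] (size 1, max 15) hi=[16] (size 1, min 16) -> median=15.5
Step 3: insert 12 -> lo=[12, 15] (size 2, max 15) hi=[16] (size 1, min 16) -> median=15
Step 4: insert 31 -> lo=[12, 15] (size 2, max 15) hi=[16, 31] (size 2, min 16) -> median=15.5
Step 5: insert 26 -> lo=[12, 15, 16] (size 3, max 16) hi=[26, 31] (size 2, min 26) -> median=16
Step 6: insert 21 -> lo=[12, 15, 16] (size 3, max 16) hi=[21, 26, 31] (size 3, min 21) -> median=18.5
Step 7: insert 3 -> lo=[3, 12, 15, 16] (size 4, max 16) hi=[21, 26, 31] (size 3, min 21) -> median=16
Step 8: insert 19 -> lo=[3, 12, 15, 16] (size 4, max 16) hi=[19, 21, 26, 31] (size 4, min 19) -> median=17.5
Step 9: insert 20 -> lo=[3, 12, 15, 16, 19] (size 5, max 19) hi=[20, 21, 26, 31] (size 4, min 20) -> median=19
Step 10: insert 34 -> lo=[3, 12, 15, 16, 19] (size 5, max 19) hi=[20, 21, 26, 31, 34] (size 5, min 20) -> median=19.5
Step 11: insert 9 -> lo=[3, 9, 12, 15, 16, 19] (size 6, max 19) hi=[20, 21, 26, 31, 34] (size 5, min 20) -> median=19
Step 12: insert 20 -> lo=[3, 9, 12, 15, 16, 19] (size 6, max 19) hi=[20, 20, 21, 26, 31, 34] (size 6, min 20) -> median=19.5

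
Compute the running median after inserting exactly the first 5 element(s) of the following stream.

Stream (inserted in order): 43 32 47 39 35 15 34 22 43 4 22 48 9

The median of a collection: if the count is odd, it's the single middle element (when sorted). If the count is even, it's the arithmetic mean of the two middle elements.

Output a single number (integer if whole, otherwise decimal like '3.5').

Answer: 39

Derivation:
Step 1: insert 43 -> lo=[43] (size 1, max 43) hi=[] (size 0) -> median=43
Step 2: insert 32 -> lo=[32] (size 1, max 32) hi=[43] (size 1, min 43) -> median=37.5
Step 3: insert 47 -> lo=[32, 43] (size 2, max 43) hi=[47] (size 1, min 47) -> median=43
Step 4: insert 39 -> lo=[32, 39] (size 2, max 39) hi=[43, 47] (size 2, min 43) -> median=41
Step 5: insert 35 -> lo=[32, 35, 39] (size 3, max 39) hi=[43, 47] (size 2, min 43) -> median=39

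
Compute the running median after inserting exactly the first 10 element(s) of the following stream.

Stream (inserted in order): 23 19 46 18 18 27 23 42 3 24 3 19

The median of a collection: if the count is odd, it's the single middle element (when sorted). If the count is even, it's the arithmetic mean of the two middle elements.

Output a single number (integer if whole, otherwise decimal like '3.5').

Step 1: insert 23 -> lo=[23] (size 1, max 23) hi=[] (size 0) -> median=23
Step 2: insert 19 -> lo=[19] (size 1, max 19) hi=[23] (size 1, min 23) -> median=21
Step 3: insert 46 -> lo=[19, 23] (size 2, max 23) hi=[46] (size 1, min 46) -> median=23
Step 4: insert 18 -> lo=[18, 19] (size 2, max 19) hi=[23, 46] (size 2, min 23) -> median=21
Step 5: insert 18 -> lo=[18, 18, 19] (size 3, max 19) hi=[23, 46] (size 2, min 23) -> median=19
Step 6: insert 27 -> lo=[18, 18, 19] (size 3, max 19) hi=[23, 27, 46] (size 3, min 23) -> median=21
Step 7: insert 23 -> lo=[18, 18, 19, 23] (size 4, max 23) hi=[23, 27, 46] (size 3, min 23) -> median=23
Step 8: insert 42 -> lo=[18, 18, 19, 23] (size 4, max 23) hi=[23, 27, 42, 46] (size 4, min 23) -> median=23
Step 9: insert 3 -> lo=[3, 18, 18, 19, 23] (size 5, max 23) hi=[23, 27, 42, 46] (size 4, min 23) -> median=23
Step 10: insert 24 -> lo=[3, 18, 18, 19, 23] (size 5, max 23) hi=[23, 24, 27, 42, 46] (size 5, min 23) -> median=23

Answer: 23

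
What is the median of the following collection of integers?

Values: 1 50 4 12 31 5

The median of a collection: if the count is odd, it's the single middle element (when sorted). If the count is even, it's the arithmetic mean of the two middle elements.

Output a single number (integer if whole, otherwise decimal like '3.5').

Answer: 8.5

Derivation:
Step 1: insert 1 -> lo=[1] (size 1, max 1) hi=[] (size 0) -> median=1
Step 2: insert 50 -> lo=[1] (size 1, max 1) hi=[50] (size 1, min 50) -> median=25.5
Step 3: insert 4 -> lo=[1, 4] (size 2, max 4) hi=[50] (size 1, min 50) -> median=4
Step 4: insert 12 -> lo=[1, 4] (size 2, max 4) hi=[12, 50] (size 2, min 12) -> median=8
Step 5: insert 31 -> lo=[1, 4, 12] (size 3, max 12) hi=[31, 50] (size 2, min 31) -> median=12
Step 6: insert 5 -> lo=[1, 4, 5] (size 3, max 5) hi=[12, 31, 50] (size 3, min 12) -> median=8.5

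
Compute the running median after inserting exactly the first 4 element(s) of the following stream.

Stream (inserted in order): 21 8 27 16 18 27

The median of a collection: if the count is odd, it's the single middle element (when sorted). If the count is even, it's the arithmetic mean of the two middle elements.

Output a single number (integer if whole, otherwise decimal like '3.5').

Answer: 18.5

Derivation:
Step 1: insert 21 -> lo=[21] (size 1, max 21) hi=[] (size 0) -> median=21
Step 2: insert 8 -> lo=[8] (size 1, max 8) hi=[21] (size 1, min 21) -> median=14.5
Step 3: insert 27 -> lo=[8, 21] (size 2, max 21) hi=[27] (size 1, min 27) -> median=21
Step 4: insert 16 -> lo=[8, 16] (size 2, max 16) hi=[21, 27] (size 2, min 21) -> median=18.5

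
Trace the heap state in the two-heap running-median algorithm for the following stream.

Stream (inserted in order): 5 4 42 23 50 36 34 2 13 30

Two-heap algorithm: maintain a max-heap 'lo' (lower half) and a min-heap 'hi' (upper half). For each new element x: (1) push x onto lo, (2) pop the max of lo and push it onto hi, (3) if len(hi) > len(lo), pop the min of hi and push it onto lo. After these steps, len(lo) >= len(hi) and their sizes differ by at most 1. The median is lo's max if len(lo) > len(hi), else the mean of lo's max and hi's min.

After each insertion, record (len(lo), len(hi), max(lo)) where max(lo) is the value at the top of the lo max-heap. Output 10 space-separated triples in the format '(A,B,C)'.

Answer: (1,0,5) (1,1,4) (2,1,5) (2,2,5) (3,2,23) (3,3,23) (4,3,34) (4,4,23) (5,4,23) (5,5,23)

Derivation:
Step 1: insert 5 -> lo=[5] hi=[] -> (len(lo)=1, len(hi)=0, max(lo)=5)
Step 2: insert 4 -> lo=[4] hi=[5] -> (len(lo)=1, len(hi)=1, max(lo)=4)
Step 3: insert 42 -> lo=[4, 5] hi=[42] -> (len(lo)=2, len(hi)=1, max(lo)=5)
Step 4: insert 23 -> lo=[4, 5] hi=[23, 42] -> (len(lo)=2, len(hi)=2, max(lo)=5)
Step 5: insert 50 -> lo=[4, 5, 23] hi=[42, 50] -> (len(lo)=3, len(hi)=2, max(lo)=23)
Step 6: insert 36 -> lo=[4, 5, 23] hi=[36, 42, 50] -> (len(lo)=3, len(hi)=3, max(lo)=23)
Step 7: insert 34 -> lo=[4, 5, 23, 34] hi=[36, 42, 50] -> (len(lo)=4, len(hi)=3, max(lo)=34)
Step 8: insert 2 -> lo=[2, 4, 5, 23] hi=[34, 36, 42, 50] -> (len(lo)=4, len(hi)=4, max(lo)=23)
Step 9: insert 13 -> lo=[2, 4, 5, 13, 23] hi=[34, 36, 42, 50] -> (len(lo)=5, len(hi)=4, max(lo)=23)
Step 10: insert 30 -> lo=[2, 4, 5, 13, 23] hi=[30, 34, 36, 42, 50] -> (len(lo)=5, len(hi)=5, max(lo)=23)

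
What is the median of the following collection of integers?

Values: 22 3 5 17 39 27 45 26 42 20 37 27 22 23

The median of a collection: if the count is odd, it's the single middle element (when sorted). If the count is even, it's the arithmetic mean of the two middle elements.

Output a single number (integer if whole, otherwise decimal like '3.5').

Step 1: insert 22 -> lo=[22] (size 1, max 22) hi=[] (size 0) -> median=22
Step 2: insert 3 -> lo=[3] (size 1, max 3) hi=[22] (size 1, min 22) -> median=12.5
Step 3: insert 5 -> lo=[3, 5] (size 2, max 5) hi=[22] (size 1, min 22) -> median=5
Step 4: insert 17 -> lo=[3, 5] (size 2, max 5) hi=[17, 22] (size 2, min 17) -> median=11
Step 5: insert 39 -> lo=[3, 5, 17] (size 3, max 17) hi=[22, 39] (size 2, min 22) -> median=17
Step 6: insert 27 -> lo=[3, 5, 17] (size 3, max 17) hi=[22, 27, 39] (size 3, min 22) -> median=19.5
Step 7: insert 45 -> lo=[3, 5, 17, 22] (size 4, max 22) hi=[27, 39, 45] (size 3, min 27) -> median=22
Step 8: insert 26 -> lo=[3, 5, 17, 22] (size 4, max 22) hi=[26, 27, 39, 45] (size 4, min 26) -> median=24
Step 9: insert 42 -> lo=[3, 5, 17, 22, 26] (size 5, max 26) hi=[27, 39, 42, 45] (size 4, min 27) -> median=26
Step 10: insert 20 -> lo=[3, 5, 17, 20, 22] (size 5, max 22) hi=[26, 27, 39, 42, 45] (size 5, min 26) -> median=24
Step 11: insert 37 -> lo=[3, 5, 17, 20, 22, 26] (size 6, max 26) hi=[27, 37, 39, 42, 45] (size 5, min 27) -> median=26
Step 12: insert 27 -> lo=[3, 5, 17, 20, 22, 26] (size 6, max 26) hi=[27, 27, 37, 39, 42, 45] (size 6, min 27) -> median=26.5
Step 13: insert 22 -> lo=[3, 5, 17, 20, 22, 22, 26] (size 7, max 26) hi=[27, 27, 37, 39, 42, 45] (size 6, min 27) -> median=26
Step 14: insert 23 -> lo=[3, 5, 17, 20, 22, 22, 23] (size 7, max 23) hi=[26, 27, 27, 37, 39, 42, 45] (size 7, min 26) -> median=24.5

Answer: 24.5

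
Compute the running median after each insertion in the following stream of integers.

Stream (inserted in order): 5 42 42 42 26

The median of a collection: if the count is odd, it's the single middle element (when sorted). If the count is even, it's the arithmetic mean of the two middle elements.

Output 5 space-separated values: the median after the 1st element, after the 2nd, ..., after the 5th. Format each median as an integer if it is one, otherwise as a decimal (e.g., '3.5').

Answer: 5 23.5 42 42 42

Derivation:
Step 1: insert 5 -> lo=[5] (size 1, max 5) hi=[] (size 0) -> median=5
Step 2: insert 42 -> lo=[5] (size 1, max 5) hi=[42] (size 1, min 42) -> median=23.5
Step 3: insert 42 -> lo=[5, 42] (size 2, max 42) hi=[42] (size 1, min 42) -> median=42
Step 4: insert 42 -> lo=[5, 42] (size 2, max 42) hi=[42, 42] (size 2, min 42) -> median=42
Step 5: insert 26 -> lo=[5, 26, 42] (size 3, max 42) hi=[42, 42] (size 2, min 42) -> median=42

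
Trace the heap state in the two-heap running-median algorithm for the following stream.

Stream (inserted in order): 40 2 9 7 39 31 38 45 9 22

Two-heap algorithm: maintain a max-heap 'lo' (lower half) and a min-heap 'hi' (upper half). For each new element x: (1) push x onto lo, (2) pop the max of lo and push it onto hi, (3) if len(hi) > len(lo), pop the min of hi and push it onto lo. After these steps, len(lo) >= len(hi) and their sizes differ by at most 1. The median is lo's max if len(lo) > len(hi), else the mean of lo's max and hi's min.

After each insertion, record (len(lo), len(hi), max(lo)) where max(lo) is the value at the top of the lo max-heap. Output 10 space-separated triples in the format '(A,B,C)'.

Step 1: insert 40 -> lo=[40] hi=[] -> (len(lo)=1, len(hi)=0, max(lo)=40)
Step 2: insert 2 -> lo=[2] hi=[40] -> (len(lo)=1, len(hi)=1, max(lo)=2)
Step 3: insert 9 -> lo=[2, 9] hi=[40] -> (len(lo)=2, len(hi)=1, max(lo)=9)
Step 4: insert 7 -> lo=[2, 7] hi=[9, 40] -> (len(lo)=2, len(hi)=2, max(lo)=7)
Step 5: insert 39 -> lo=[2, 7, 9] hi=[39, 40] -> (len(lo)=3, len(hi)=2, max(lo)=9)
Step 6: insert 31 -> lo=[2, 7, 9] hi=[31, 39, 40] -> (len(lo)=3, len(hi)=3, max(lo)=9)
Step 7: insert 38 -> lo=[2, 7, 9, 31] hi=[38, 39, 40] -> (len(lo)=4, len(hi)=3, max(lo)=31)
Step 8: insert 45 -> lo=[2, 7, 9, 31] hi=[38, 39, 40, 45] -> (len(lo)=4, len(hi)=4, max(lo)=31)
Step 9: insert 9 -> lo=[2, 7, 9, 9, 31] hi=[38, 39, 40, 45] -> (len(lo)=5, len(hi)=4, max(lo)=31)
Step 10: insert 22 -> lo=[2, 7, 9, 9, 22] hi=[31, 38, 39, 40, 45] -> (len(lo)=5, len(hi)=5, max(lo)=22)

Answer: (1,0,40) (1,1,2) (2,1,9) (2,2,7) (3,2,9) (3,3,9) (4,3,31) (4,4,31) (5,4,31) (5,5,22)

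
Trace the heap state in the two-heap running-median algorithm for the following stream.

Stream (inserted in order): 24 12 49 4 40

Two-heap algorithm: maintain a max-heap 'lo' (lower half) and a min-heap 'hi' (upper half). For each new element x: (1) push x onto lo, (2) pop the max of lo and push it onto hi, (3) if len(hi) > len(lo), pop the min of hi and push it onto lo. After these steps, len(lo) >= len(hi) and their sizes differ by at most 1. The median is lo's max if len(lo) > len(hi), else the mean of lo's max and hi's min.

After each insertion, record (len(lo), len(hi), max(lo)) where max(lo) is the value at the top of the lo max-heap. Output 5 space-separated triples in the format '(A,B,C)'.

Step 1: insert 24 -> lo=[24] hi=[] -> (len(lo)=1, len(hi)=0, max(lo)=24)
Step 2: insert 12 -> lo=[12] hi=[24] -> (len(lo)=1, len(hi)=1, max(lo)=12)
Step 3: insert 49 -> lo=[12, 24] hi=[49] -> (len(lo)=2, len(hi)=1, max(lo)=24)
Step 4: insert 4 -> lo=[4, 12] hi=[24, 49] -> (len(lo)=2, len(hi)=2, max(lo)=12)
Step 5: insert 40 -> lo=[4, 12, 24] hi=[40, 49] -> (len(lo)=3, len(hi)=2, max(lo)=24)

Answer: (1,0,24) (1,1,12) (2,1,24) (2,2,12) (3,2,24)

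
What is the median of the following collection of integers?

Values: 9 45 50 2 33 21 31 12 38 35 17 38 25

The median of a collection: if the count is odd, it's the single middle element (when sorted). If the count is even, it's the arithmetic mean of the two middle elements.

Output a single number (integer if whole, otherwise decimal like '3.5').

Step 1: insert 9 -> lo=[9] (size 1, max 9) hi=[] (size 0) -> median=9
Step 2: insert 45 -> lo=[9] (size 1, max 9) hi=[45] (size 1, min 45) -> median=27
Step 3: insert 50 -> lo=[9, 45] (size 2, max 45) hi=[50] (size 1, min 50) -> median=45
Step 4: insert 2 -> lo=[2, 9] (size 2, max 9) hi=[45, 50] (size 2, min 45) -> median=27
Step 5: insert 33 -> lo=[2, 9, 33] (size 3, max 33) hi=[45, 50] (size 2, min 45) -> median=33
Step 6: insert 21 -> lo=[2, 9, 21] (size 3, max 21) hi=[33, 45, 50] (size 3, min 33) -> median=27
Step 7: insert 31 -> lo=[2, 9, 21, 31] (size 4, max 31) hi=[33, 45, 50] (size 3, min 33) -> median=31
Step 8: insert 12 -> lo=[2, 9, 12, 21] (size 4, max 21) hi=[31, 33, 45, 50] (size 4, min 31) -> median=26
Step 9: insert 38 -> lo=[2, 9, 12, 21, 31] (size 5, max 31) hi=[33, 38, 45, 50] (size 4, min 33) -> median=31
Step 10: insert 35 -> lo=[2, 9, 12, 21, 31] (size 5, max 31) hi=[33, 35, 38, 45, 50] (size 5, min 33) -> median=32
Step 11: insert 17 -> lo=[2, 9, 12, 17, 21, 31] (size 6, max 31) hi=[33, 35, 38, 45, 50] (size 5, min 33) -> median=31
Step 12: insert 38 -> lo=[2, 9, 12, 17, 21, 31] (size 6, max 31) hi=[33, 35, 38, 38, 45, 50] (size 6, min 33) -> median=32
Step 13: insert 25 -> lo=[2, 9, 12, 17, 21, 25, 31] (size 7, max 31) hi=[33, 35, 38, 38, 45, 50] (size 6, min 33) -> median=31

Answer: 31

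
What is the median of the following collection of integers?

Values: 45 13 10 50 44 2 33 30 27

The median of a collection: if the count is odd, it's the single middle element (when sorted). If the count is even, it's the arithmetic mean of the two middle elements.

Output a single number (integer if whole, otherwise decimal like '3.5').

Answer: 30

Derivation:
Step 1: insert 45 -> lo=[45] (size 1, max 45) hi=[] (size 0) -> median=45
Step 2: insert 13 -> lo=[13] (size 1, max 13) hi=[45] (size 1, min 45) -> median=29
Step 3: insert 10 -> lo=[10, 13] (size 2, max 13) hi=[45] (size 1, min 45) -> median=13
Step 4: insert 50 -> lo=[10, 13] (size 2, max 13) hi=[45, 50] (size 2, min 45) -> median=29
Step 5: insert 44 -> lo=[10, 13, 44] (size 3, max 44) hi=[45, 50] (size 2, min 45) -> median=44
Step 6: insert 2 -> lo=[2, 10, 13] (size 3, max 13) hi=[44, 45, 50] (size 3, min 44) -> median=28.5
Step 7: insert 33 -> lo=[2, 10, 13, 33] (size 4, max 33) hi=[44, 45, 50] (size 3, min 44) -> median=33
Step 8: insert 30 -> lo=[2, 10, 13, 30] (size 4, max 30) hi=[33, 44, 45, 50] (size 4, min 33) -> median=31.5
Step 9: insert 27 -> lo=[2, 10, 13, 27, 30] (size 5, max 30) hi=[33, 44, 45, 50] (size 4, min 33) -> median=30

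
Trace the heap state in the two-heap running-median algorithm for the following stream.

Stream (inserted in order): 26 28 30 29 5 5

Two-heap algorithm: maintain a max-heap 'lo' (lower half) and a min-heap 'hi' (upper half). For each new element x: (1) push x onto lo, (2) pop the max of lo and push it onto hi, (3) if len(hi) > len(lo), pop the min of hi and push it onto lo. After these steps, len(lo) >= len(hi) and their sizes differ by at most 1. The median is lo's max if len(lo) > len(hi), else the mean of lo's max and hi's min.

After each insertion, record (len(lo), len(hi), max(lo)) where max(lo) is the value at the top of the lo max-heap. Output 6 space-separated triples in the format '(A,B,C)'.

Answer: (1,0,26) (1,1,26) (2,1,28) (2,2,28) (3,2,28) (3,3,26)

Derivation:
Step 1: insert 26 -> lo=[26] hi=[] -> (len(lo)=1, len(hi)=0, max(lo)=26)
Step 2: insert 28 -> lo=[26] hi=[28] -> (len(lo)=1, len(hi)=1, max(lo)=26)
Step 3: insert 30 -> lo=[26, 28] hi=[30] -> (len(lo)=2, len(hi)=1, max(lo)=28)
Step 4: insert 29 -> lo=[26, 28] hi=[29, 30] -> (len(lo)=2, len(hi)=2, max(lo)=28)
Step 5: insert 5 -> lo=[5, 26, 28] hi=[29, 30] -> (len(lo)=3, len(hi)=2, max(lo)=28)
Step 6: insert 5 -> lo=[5, 5, 26] hi=[28, 29, 30] -> (len(lo)=3, len(hi)=3, max(lo)=26)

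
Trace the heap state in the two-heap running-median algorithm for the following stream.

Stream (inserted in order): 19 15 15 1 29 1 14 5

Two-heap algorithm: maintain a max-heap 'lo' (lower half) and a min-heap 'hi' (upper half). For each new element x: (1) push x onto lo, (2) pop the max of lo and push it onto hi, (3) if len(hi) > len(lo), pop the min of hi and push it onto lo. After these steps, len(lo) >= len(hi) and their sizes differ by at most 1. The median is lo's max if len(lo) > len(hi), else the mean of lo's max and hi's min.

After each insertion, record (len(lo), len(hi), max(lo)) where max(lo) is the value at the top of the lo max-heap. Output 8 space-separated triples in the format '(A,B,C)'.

Step 1: insert 19 -> lo=[19] hi=[] -> (len(lo)=1, len(hi)=0, max(lo)=19)
Step 2: insert 15 -> lo=[15] hi=[19] -> (len(lo)=1, len(hi)=1, max(lo)=15)
Step 3: insert 15 -> lo=[15, 15] hi=[19] -> (len(lo)=2, len(hi)=1, max(lo)=15)
Step 4: insert 1 -> lo=[1, 15] hi=[15, 19] -> (len(lo)=2, len(hi)=2, max(lo)=15)
Step 5: insert 29 -> lo=[1, 15, 15] hi=[19, 29] -> (len(lo)=3, len(hi)=2, max(lo)=15)
Step 6: insert 1 -> lo=[1, 1, 15] hi=[15, 19, 29] -> (len(lo)=3, len(hi)=3, max(lo)=15)
Step 7: insert 14 -> lo=[1, 1, 14, 15] hi=[15, 19, 29] -> (len(lo)=4, len(hi)=3, max(lo)=15)
Step 8: insert 5 -> lo=[1, 1, 5, 14] hi=[15, 15, 19, 29] -> (len(lo)=4, len(hi)=4, max(lo)=14)

Answer: (1,0,19) (1,1,15) (2,1,15) (2,2,15) (3,2,15) (3,3,15) (4,3,15) (4,4,14)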